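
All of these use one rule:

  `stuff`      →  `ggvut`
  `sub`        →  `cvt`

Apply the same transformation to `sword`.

Two steps: reverse the string, then apply a Caesar shift of +1.
For sword: reverse → drows; then shift: d+1=e, r+1=s, o+1=p, w+1=x, s+1=t.

espxt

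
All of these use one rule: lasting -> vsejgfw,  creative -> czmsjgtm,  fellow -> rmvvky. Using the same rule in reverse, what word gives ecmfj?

l(11)→v(21) and a(0)→s(18) fit y≡5x+18 (mod 26); the inverse of 5 mod 26 is 21. This is an affine cipher: with a=0,…,z=25, each position x becomes (5x+18) mod 26.
Reversing it on ecmfj: e(4)→21·(4−18)≡18=s; c(2)→21·(2−18)≡2=c; m(12)→21·(12−18)≡4=e; f(5)→21·(5−18)≡13=n; j(9)→21·(9−18)≡19=t (all mod 26).

scent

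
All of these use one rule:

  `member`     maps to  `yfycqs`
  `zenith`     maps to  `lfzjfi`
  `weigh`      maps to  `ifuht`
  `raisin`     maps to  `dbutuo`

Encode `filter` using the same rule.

Shifts by position in member: pos 0: m→y (+12), pos 1: e→f (+1), pos 2: m→y (+12), pos 3: b→c (+1) — repeating every 2. It's a Vigenère-style cipher with numeric key [12,1]: position i shifts by key[i mod 2].
For filter: f+12=r, i+1=j, l+12=x, t+1=u, e+12=q, r+1=s.

rjxuqs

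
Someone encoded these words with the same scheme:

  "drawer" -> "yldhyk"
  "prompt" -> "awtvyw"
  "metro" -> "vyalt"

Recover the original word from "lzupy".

Two steps: reverse the string, then apply a Caesar shift of +7.
Decoding lzupy: shift back: l−7=e, z−7=s, u−7=n, p−7=i, y−7=r → esnir; then reverse → rinse.

rinse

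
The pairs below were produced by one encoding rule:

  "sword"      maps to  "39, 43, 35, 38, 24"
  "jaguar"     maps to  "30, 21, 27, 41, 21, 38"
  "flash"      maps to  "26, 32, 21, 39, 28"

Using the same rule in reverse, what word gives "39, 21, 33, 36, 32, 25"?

sample

s is letter #19 and maps to 39: an offset of 20. The number is (letter's place in the alphabet, a=1) + 20.
Undoing it on 39, 21, 33, 36, 32, 25: 39→(39−20)÷1=19=s, 21→(21−20)÷1=1=a, 33→(33−20)÷1=13=m, 36→(36−20)÷1=16=p, 32→(32−20)÷1=12=l, 25→(25−20)÷1=5=e.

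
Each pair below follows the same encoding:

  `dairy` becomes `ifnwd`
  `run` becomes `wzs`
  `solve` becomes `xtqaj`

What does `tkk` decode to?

Compare letters: d→i is +5, a→f is +5, i→n is +5 — a constant shift. This is a Caesar cipher with shift 5.
Reversing it on tkk: t−5=o, k−5=f, k−5=f.

off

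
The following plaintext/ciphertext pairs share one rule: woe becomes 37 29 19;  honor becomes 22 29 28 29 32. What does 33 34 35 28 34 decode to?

stunt

w is letter #23 and maps to 37: an offset of 14. The number is (letter's place in the alphabet, a=1) + 14.
Reversing it on 33 34 35 28 34: 33→(33−14)÷1=19=s, 34→(34−14)÷1=20=t, 35→(35−14)÷1=21=u, 28→(28−14)÷1=14=n, 34→(34−14)÷1=20=t.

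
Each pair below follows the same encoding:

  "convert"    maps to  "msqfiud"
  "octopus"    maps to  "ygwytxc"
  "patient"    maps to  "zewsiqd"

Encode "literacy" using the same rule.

Shifts by position in convert: pos 0: c→m (+10), pos 1: o→s (+4), pos 2: n→q (+3), pos 3: v→f (+10), pos 4: e→i (+4), pos 5: r→u (+3) — repeating every 3. A repeating key of period 3 is used — shifts +10, +4, +3 over and over.
For literacy: l+10=v, i+4=m, t+3=w, e+10=o, r+4=v, a+3=d, c+10=m, y+4=c.

vmwovdmc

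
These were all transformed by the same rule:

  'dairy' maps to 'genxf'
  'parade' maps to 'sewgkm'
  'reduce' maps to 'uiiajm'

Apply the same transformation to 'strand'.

vxwgul

In dairy: d→g is +3, a→e is +4, i→n is +5, r→x is +6 — the shift increases by 1 each position. Letter i (0-indexed) is shifted by i+3, so successive shifts are 3, 4, 5, ….
On strand: s+3=v, t+4=x, r+5=w, a+6=g, n+7=u, d+8=l.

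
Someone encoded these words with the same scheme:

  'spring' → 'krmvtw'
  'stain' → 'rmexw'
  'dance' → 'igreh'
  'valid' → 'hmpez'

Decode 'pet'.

pal

The output letters match the input read backwards, each shifted +4: spring reversed is gnirps. The word is reversed, then every letter is shifted forward by 4.
Decoding pet: shift back: p−4=l, e−4=a, t−4=p → lap; then reverse → pal.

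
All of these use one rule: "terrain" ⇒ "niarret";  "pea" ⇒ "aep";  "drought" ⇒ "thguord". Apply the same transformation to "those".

esoht

It's just the letters in reverse order.
Applying it to those: reverse → esoht.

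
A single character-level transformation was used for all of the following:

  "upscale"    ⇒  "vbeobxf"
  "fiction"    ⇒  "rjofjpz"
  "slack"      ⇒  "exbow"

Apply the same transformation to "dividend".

The shift depends on letter class: consonant p→b is +12, but vowel u→v is +1. Two shifts are in play — +1 for a/e/i/o/u, +12 for every other letter.
On dividend: d(cons)+12=p, i(vowel)+1=j, v(cons)+12=h, i(vowel)+1=j, d(cons)+12=p, e(vowel)+1=f, n(cons)+12=z, d(cons)+12=p.

pjhjpfzp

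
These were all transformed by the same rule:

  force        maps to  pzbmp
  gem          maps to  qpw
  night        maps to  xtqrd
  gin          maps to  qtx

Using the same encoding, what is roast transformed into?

Vowels shift forward by 11 and consonants shift forward by 10.
On roast: r(cons)+10=b, o(vowel)+11=z, a(vowel)+11=l, s(cons)+10=c, t(cons)+10=d.

bzlcd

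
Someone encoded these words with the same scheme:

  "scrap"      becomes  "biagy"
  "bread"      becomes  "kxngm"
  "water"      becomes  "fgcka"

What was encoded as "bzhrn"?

style

Shifts by position in scrap: pos 0: s→b (+9), pos 1: c→i (+6), pos 2: r→a (+9), pos 3: a→g (+6) — repeating every 2. A repeating key of period 2 is used — shifts +9, +6 over and over.
Decoding bzhrn: b−9=s, z−6=t, h−9=y, r−6=l, n−9=e.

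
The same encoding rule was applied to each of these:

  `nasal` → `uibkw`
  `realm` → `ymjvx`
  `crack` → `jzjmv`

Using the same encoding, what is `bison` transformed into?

iqbyy

Each letter shifts forward by (position + 7), i.e. 7, 8, 9, … — the shift grows by one for each successive letter.
For bison: b+7=i, i+8=q, s+9=b, o+10=y, n+11=y.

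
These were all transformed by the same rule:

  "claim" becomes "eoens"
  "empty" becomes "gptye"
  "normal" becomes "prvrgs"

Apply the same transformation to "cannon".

Letter i (0-indexed) is shifted by i+2, so successive shifts are 2, 3, 4, ….
Applying it to cannon: c+2=e, a+3=d, n+4=r, n+5=s, o+6=u, n+7=u.

edrsuu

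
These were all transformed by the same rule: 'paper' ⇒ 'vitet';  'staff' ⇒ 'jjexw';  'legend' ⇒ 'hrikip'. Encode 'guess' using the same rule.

wwiyk

Read the word backwards and shift each letter +4.
On guess: reverse → sseug; then shift: s+4=w, s+4=w, e+4=i, u+4=y, g+4=k.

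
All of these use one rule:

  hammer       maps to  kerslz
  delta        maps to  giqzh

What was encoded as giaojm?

device

In hammer: h→k is +3, a→e is +4, m→r is +5, m→s is +6 — the shift increases by 1 each position. Each letter shifts forward by (position + 3), i.e. 3, 4, 5, … — the shift grows by one for each successive letter.
Undoing it on giaojm: g−3=d, i−4=e, a−5=v, o−6=i, j−7=c, m−8=e.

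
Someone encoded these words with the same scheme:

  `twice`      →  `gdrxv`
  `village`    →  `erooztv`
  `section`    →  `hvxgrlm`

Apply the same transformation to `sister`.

hrhgvi

Each letter is replaced by its mirror in the alphabet: a↔z, b↔y, c↔x, and so on (the Atbash cipher).
Applying it to sister: s↔h, i↔r, s↔h, t↔g, e↔v, r↔i.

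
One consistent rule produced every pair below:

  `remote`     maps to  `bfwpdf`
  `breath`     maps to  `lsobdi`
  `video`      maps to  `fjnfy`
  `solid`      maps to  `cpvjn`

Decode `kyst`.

Shifts by position in remote: pos 0: r→b (+10), pos 1: e→f (+1), pos 2: m→w (+10), pos 3: o→p (+1) — repeating every 2. It's a Vigenère-style cipher with numeric key [10,1]: position i shifts by key[i mod 2].
Decoding kyst: k−10=a, y−1=x, s−10=i, t−1=s.

axis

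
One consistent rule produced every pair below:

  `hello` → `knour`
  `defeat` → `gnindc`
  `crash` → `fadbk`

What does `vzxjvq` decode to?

It's a Vigenère-style cipher with numeric key [3,9]: position i shifts by key[i mod 2].
Undoing it on vzxjvq: v−3=s, z−9=q, x−3=u, j−9=a, v−3=s, q−9=h.

squash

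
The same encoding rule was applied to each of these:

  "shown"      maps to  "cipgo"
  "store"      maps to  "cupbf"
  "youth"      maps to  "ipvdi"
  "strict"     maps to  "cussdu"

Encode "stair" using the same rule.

cubss

Shifts by position in shown: pos 0: s→c (+10), pos 1: h→i (+1), pos 2: o→p (+1), pos 3: w→g (+10), pos 4: n→o (+1) — repeating every 3. A repeating key of period 3 is used — shifts +10, +1, +1 over and over.
Applying it to stair: s+10=c, t+1=u, a+1=b, i+10=s, r+1=s.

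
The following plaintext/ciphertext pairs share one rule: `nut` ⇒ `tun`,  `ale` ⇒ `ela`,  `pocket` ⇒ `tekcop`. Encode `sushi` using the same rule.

ihsus

The output letters match the input read backwards: nut reversed is tun. The word is simply reversed.
Applying it to sushi: reverse → ihsus.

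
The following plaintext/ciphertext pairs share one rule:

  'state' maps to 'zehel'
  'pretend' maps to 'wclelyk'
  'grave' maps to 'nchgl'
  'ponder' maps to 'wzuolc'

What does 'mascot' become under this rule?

tlznve

Shifts by position in state: pos 0: s→z (+7), pos 1: t→e (+11), pos 2: a→h (+7), pos 3: t→e (+11) — repeating every 2. A repeating key of period 2 is used — shifts +7, +11 over and over.
Applying it to mascot: m+7=t, a+11=l, s+7=z, c+11=n, o+7=v, t+11=e.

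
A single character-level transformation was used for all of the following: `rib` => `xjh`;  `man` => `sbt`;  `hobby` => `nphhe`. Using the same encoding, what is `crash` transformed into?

The shift depends on letter class: consonant r→x is +6, but vowel i→j is +1. Two shifts are in play — +1 for a/e/i/o/u, +6 for every other letter.
Applying it to crash: c(cons)+6=i, r(cons)+6=x, a(vowel)+1=b, s(cons)+6=y, h(cons)+6=n.

ixbyn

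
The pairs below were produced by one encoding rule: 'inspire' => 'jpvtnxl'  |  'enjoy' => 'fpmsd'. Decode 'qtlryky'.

In inspire: i→j is +1, n→p is +2, s→v is +3, p→t is +4 — the shift increases by 1 each position. The shift increases by 1 at each position, starting from +1: 1, 2, 3, ….
Undoing it on qtlryky: q−1=p, t−2=r, l−3=i, r−4=n, y−5=t, k−6=e, y−7=r.

printer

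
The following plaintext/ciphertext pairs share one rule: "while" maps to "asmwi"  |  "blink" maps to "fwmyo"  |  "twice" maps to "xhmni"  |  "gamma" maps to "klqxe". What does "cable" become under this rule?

Shifts by position in while: pos 0: w→a (+4), pos 1: h→s (+11), pos 2: i→m (+4), pos 3: l→w (+11) — repeating every 2. The shifts repeat in a cycle of length 2: positions 0,1,… shift by +4, +11, then the pattern repeats.
On cable: c+4=g, a+11=l, b+4=f, l+11=w, e+4=i.

glfwi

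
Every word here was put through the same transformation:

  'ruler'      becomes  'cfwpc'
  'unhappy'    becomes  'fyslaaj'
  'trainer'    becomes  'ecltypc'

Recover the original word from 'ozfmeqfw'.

doubtful

Compare letters: r→c is +11, u→f is +11, l→w is +11 — a constant shift. Every letter moves 11 places later in the alphabet, wrapping around z→a.
Reversing it on ozfmeqfw: o−11=d, z−11=o, f−11=u, m−11=b, e−11=t, q−11=f, f−11=u, w−11=l.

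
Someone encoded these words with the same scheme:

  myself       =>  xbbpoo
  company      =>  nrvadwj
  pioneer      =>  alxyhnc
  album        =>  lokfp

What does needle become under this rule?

yhnoon

Shifts by position in myself: pos 0: m→x (+11), pos 1: y→b (+3), pos 2: s→b (+9), pos 3: e→p (+11), pos 4: l→o (+3), pos 5: f→o (+9) — repeating every 3. It's a Vigenère-style cipher with numeric key [11,3,9]: position i shifts by key[i mod 3].
For needle: n+11=y, e+3=h, e+9=n, d+11=o, l+3=o, e+9=n.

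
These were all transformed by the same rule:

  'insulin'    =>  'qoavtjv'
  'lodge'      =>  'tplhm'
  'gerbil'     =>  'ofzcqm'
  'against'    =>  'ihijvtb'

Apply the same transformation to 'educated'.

mecdiume

A repeating key of period 2 is used — shifts +8, +1 over and over.
For educated: e+8=m, d+1=e, u+8=c, c+1=d, a+8=i, t+1=u, e+8=m, d+1=e.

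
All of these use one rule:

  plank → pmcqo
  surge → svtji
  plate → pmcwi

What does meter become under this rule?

Letter i (0-indexed) is shifted by i+0, so successive shifts are 0, 1, 2, ….
Applying it to meter: m+0=m, e+1=f, t+2=v, e+3=h, r+4=v.

mfvhv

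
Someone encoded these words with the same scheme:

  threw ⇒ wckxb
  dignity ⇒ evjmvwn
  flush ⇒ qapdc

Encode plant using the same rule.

t(19)→w(22) and h(7)→c(2) fit y≡19x+25 (mod 26); the inverse of 19 mod 26 is 11. Each letter's alphabet position (a=0..z=25) is mapped through 19·x+25 mod 26 — an affine cipher.
For plant: p(15)→19·15+25≡24=y; l(11)→19·11+25≡0=a; a(0)→19·0+25≡25=z; n(13)→19·13+25≡12=m; t(19)→19·19+25≡22=w (all mod 26).

yazmw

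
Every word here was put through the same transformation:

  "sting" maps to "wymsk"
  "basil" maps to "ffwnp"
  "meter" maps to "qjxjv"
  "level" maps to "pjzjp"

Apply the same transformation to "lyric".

Shifts by position in sting: pos 0: s→w (+4), pos 1: t→y (+5), pos 2: i→m (+4), pos 3: n→s (+5) — repeating every 2. The shifts repeat in a cycle of length 2: positions 0,1,… shift by +4, +5, then the pattern repeats.
For lyric: l+4=p, y+5=d, r+4=v, i+5=n, c+4=g.

pdvng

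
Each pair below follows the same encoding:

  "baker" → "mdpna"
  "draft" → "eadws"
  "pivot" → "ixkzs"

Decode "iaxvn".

price

b(1)→m(12) and a(0)→d(3) fit y≡9x+3 (mod 26); the inverse of 9 mod 26 is 3. This is an affine cipher: with a=0,…,z=25, each position x becomes (9x+3) mod 26.
Decoding iaxvn: i(8)→3·(8−3)≡15=p; a(0)→3·(0−3)≡17=r; x(23)→3·(23−3)≡8=i; v(21)→3·(21−3)≡2=c; n(13)→3·(13−3)≡4=e (all mod 26).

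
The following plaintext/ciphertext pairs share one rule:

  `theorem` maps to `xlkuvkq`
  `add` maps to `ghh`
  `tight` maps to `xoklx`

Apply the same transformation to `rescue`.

vkwgak

Two shifts are in play — +6 for a/e/i/o/u, +4 for every other letter.
Applying it to rescue: r(cons)+4=v, e(vowel)+6=k, s(cons)+4=w, c(cons)+4=g, u(vowel)+6=a, e(vowel)+6=k.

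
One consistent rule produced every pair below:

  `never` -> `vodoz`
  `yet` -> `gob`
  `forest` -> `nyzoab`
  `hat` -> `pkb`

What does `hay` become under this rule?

pkg

Two shifts are in play — +10 for a/e/i/o/u, +8 for every other letter.
For hay: h(cons)+8=p, a(vowel)+10=k, y(cons)+8=g.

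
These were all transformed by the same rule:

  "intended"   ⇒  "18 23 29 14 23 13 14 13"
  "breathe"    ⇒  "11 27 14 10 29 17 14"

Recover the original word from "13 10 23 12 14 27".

dancer

Each letter is replaced by its alphabet position (a=1..z=26) + 9.
Undoing it on 13 10 23 12 14 27: 13→(13−9)÷1=4=d, 10→(10−9)÷1=1=a, 23→(23−9)÷1=14=n, 12→(12−9)÷1=3=c, 14→(14−9)÷1=5=e, 27→(27−9)÷1=18=r.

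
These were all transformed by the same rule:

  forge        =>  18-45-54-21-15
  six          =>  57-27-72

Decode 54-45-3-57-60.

roast

f(#6)→18 and o(#15)→45: differences scale by 3, so n = 3·pos + 0. Each letter becomes 3×(its alphabet position, a=1..z=26).
Undoing it on 54-45-3-57-60: 54→(54−0)÷3=18=r, 45→(45−0)÷3=15=o, 3→(3−0)÷3=1=a, 57→(57−0)÷3=19=s, 60→(60−0)÷3=20=t.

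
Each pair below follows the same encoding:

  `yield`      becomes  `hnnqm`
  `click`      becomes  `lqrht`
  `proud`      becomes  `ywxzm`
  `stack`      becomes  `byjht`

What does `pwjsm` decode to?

grand

A repeating key of period 2 is used — shifts +9, +5 over and over.
Reversing it on pwjsm: p−9=g, w−5=r, j−9=a, s−5=n, m−9=d.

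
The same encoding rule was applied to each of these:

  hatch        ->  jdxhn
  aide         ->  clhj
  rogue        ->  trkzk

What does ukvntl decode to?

In hatch: h→j is +2, a→d is +3, t→x is +4, c→h is +5 — the shift increases by 1 each position. The shift increases by 1 at each position, starting from +2: 2, 3, 4, ….
Reversing it on ukvntl: u−2=s, k−3=h, v−4=r, n−5=i, t−6=n, l−7=e.

shrine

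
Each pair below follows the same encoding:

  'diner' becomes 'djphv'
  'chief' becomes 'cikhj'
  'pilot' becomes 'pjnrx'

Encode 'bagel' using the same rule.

The shift increases by 1 at each position, starting from +0: 0, 1, 2, ….
For bagel: b+0=b, a+1=b, g+2=i, e+3=h, l+4=p.

bbihp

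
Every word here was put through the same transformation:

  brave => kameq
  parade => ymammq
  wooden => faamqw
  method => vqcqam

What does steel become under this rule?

bcqqu

The shift depends on letter class: consonant b→k is +9, but vowel a→m is +12. Vowels shift forward by 12 and consonants shift forward by 9.
For steel: s(cons)+9=b, t(cons)+9=c, e(vowel)+12=q, e(vowel)+12=q, l(cons)+9=u.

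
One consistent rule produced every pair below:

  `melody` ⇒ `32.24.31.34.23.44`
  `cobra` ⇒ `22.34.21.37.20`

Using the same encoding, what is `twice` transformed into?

m is letter #13 and maps to 32: an offset of 19. Letters become their 1-based position plus 19 (so a→20, b→21, …).
Applying it to twice: t=20→39, w=23→42, i=9→28, c=3→22, e=5→24.

39.42.28.22.24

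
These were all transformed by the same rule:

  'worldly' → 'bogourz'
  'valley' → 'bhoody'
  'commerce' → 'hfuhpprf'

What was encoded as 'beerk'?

hobby

The output letters match the input read backwards, each shifted +3: worldly reversed is yldlrow. Read the word backwards and shift each letter +3.
Undoing it on beerk: shift back: b−3=y, e−3=b, e−3=b, r−3=o, k−3=h → ybboh; then reverse → hobby.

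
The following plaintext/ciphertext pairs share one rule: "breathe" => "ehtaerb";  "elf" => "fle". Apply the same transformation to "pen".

nep

The output letters match the input read backwards: breathe reversed is ehtaerb. The word is simply reversed.
For pen: reverse → nep.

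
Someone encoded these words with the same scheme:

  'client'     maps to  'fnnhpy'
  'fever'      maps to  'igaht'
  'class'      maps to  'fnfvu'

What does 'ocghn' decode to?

Shifts by position in client: pos 0: c→f (+3), pos 1: l→n (+2), pos 2: i→n (+5), pos 3: e→h (+3), pos 4: n→p (+2), pos 5: t→y (+5) — repeating every 3. The shifts repeat in a cycle of length 3: positions 0,1,… shift by +3, +2, +5, then the pattern repeats.
Undoing it on ocghn: o−3=l, c−2=a, g−5=b, h−3=e, n−2=l.

label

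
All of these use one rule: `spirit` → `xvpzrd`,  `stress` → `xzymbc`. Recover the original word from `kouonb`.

finger

In spirit: s→x is +5, p→v is +6, i→p is +7, r→z is +8 — the shift increases by 1 each position. Letter i (0-indexed) is shifted by i+5, so successive shifts are 5, 6, 7, ….
Reversing it on kouonb: k−5=f, o−6=i, u−7=n, o−8=g, n−9=e, b−10=r.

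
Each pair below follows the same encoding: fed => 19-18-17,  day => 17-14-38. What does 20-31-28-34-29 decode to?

group

Each letter is replaced by its alphabet position (a=1..z=26) + 13.
Undoing it on 20-31-28-34-29: 20→(20−13)÷1=7=g, 31→(31−13)÷1=18=r, 28→(28−13)÷1=15=o, 34→(34−13)÷1=21=u, 29→(29−13)÷1=16=p.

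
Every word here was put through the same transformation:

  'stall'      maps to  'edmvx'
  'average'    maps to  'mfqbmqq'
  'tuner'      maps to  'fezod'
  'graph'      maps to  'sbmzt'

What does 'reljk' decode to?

fuzzy

Shifts by position in stall: pos 0: s→e (+12), pos 1: t→d (+10), pos 2: a→m (+12), pos 3: l→v (+10) — repeating every 2. A repeating key of period 2 is used — shifts +12, +10 over and over.
Decoding reljk: r−12=f, e−10=u, l−12=z, j−10=z, k−12=y.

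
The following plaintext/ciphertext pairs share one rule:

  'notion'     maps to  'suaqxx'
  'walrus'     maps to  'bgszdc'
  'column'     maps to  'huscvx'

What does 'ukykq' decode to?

In notion: n→s is +5, o→u is +6, t→a is +7, i→q is +8 — the shift increases by 1 each position. Each letter shifts forward by (position + 5), i.e. 5, 6, 7, … — the shift grows by one for each successive letter.
Decoding ukykq: u−5=p, k−6=e, y−7=r, k−8=c, q−9=h.

perch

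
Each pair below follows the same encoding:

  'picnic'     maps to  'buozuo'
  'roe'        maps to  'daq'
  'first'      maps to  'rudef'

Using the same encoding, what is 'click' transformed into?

oxuow

Compare letters: p→b is +12, i→u is +12, c→o is +12 — a constant shift. Each letter is shifted forward by 12 in the alphabet (a Caesar shift of +12).
On click: c+12=o, l+12=x, i+12=u, c+12=o, k+12=w.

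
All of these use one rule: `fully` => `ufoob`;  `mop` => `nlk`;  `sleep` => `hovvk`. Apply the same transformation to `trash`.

Each pair mirrors across the alphabet (f↔u, u↔f, l↔o): positions sum to 25. This is the alphabet-reversal cipher (Atbash): a becomes z, b becomes y, etc.
On trash: t↔g, r↔i, a↔z, s↔h, h↔s.

gizhs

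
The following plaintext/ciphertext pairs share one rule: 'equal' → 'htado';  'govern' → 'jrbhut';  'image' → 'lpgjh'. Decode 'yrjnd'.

Shifts by position in equal: pos 0: e→h (+3), pos 1: q→t (+3), pos 2: u→a (+6), pos 3: a→d (+3), pos 4: l→o (+3) — repeating every 3. A repeating key of period 3 is used — shifts +3, +3, +6 over and over.
Reversing it on yrjnd: y−3=v, r−3=o, j−6=d, n−3=k, d−3=a.

vodka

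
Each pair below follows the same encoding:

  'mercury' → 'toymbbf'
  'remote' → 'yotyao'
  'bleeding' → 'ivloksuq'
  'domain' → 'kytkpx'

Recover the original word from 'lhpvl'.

Shifts by position in mercury: pos 0: m→t (+7), pos 1: e→o (+10), pos 2: r→y (+7), pos 3: c→m (+10) — repeating every 2. A repeating key of period 2 is used — shifts +7, +10 over and over.
Reversing it on lhpvl: l−7=e, h−10=x, p−7=i, v−10=l, l−7=e.

exile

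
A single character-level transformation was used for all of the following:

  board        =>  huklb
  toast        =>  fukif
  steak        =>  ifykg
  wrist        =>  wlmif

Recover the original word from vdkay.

b(1)→h(7) and o(14)→u(20) fit y≡23x+10 (mod 26); the inverse of 23 mod 26 is 17. Treating letters as 0–25, the rule is x ↦ 23x + 10 (mod 26).
Undoing it on vdkay: v(21)→17·(21−10)≡5=f; d(3)→17·(3−10)≡11=l; k(10)→17·(10−10)≡0=a; a(0)→17·(0−10)≡12=m; y(24)→17·(24−10)≡4=e (all mod 26).

flame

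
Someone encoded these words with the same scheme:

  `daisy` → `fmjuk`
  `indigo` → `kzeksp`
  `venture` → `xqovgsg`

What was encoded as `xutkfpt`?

Shifts by position in daisy: pos 0: d→f (+2), pos 1: a→m (+12), pos 2: i→j (+1), pos 3: s→u (+2), pos 4: y→k (+12) — repeating every 3. A repeating key of period 3 is used — shifts +2, +12, +1 over and over.
Undoing it on xutkfpt: x−2=v, u−12=i, t−1=s, k−2=i, f−12=t, p−1=o, t−2=r.

visitor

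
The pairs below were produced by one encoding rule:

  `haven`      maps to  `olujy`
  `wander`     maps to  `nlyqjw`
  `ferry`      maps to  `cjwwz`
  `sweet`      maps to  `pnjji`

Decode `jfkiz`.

empty

h(7)→o(14) and a(0)→l(11) fit y≡19x+11 (mod 26); the inverse of 19 mod 26 is 11. Each letter's alphabet position (a=0..z=25) is mapped through 19·x+11 mod 26 — an affine cipher.
Decoding jfkiz: j(9)→11·(9−11)≡4=e; f(5)→11·(5−11)≡12=m; k(10)→11·(10−11)≡15=p; i(8)→11·(8−11)≡19=t; z(25)→11·(25−11)≡24=y (all mod 26).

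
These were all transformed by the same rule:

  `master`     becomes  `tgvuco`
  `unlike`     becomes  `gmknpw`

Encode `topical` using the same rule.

ncekrqv

Read the word backwards and shift each letter +2.
On topical: reverse → lacipot; then shift: l+2=n, a+2=c, c+2=e, i+2=k, p+2=r, o+2=q, t+2=v.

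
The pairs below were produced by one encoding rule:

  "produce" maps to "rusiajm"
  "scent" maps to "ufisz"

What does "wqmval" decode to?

unique

In produce: p→r is +2, r→u is +3, o→s is +4, d→i is +5 — the shift increases by 1 each position. Each letter shifts forward by (position + 2), i.e. 2, 3, 4, … — the shift grows by one for each successive letter.
Undoing it on wqmval: w−2=u, q−3=n, m−4=i, v−5=q, a−6=u, l−7=e.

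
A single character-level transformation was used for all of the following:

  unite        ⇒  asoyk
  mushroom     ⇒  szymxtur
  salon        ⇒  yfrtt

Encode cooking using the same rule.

Shifts by position in unite: pos 0: u→a (+6), pos 1: n→s (+5), pos 2: i→o (+6), pos 3: t→y (+5) — repeating every 2. It's a Vigenère-style cipher with numeric key [6,5]: position i shifts by key[i mod 2].
Applying it to cooking: c+6=i, o+5=t, o+6=u, k+5=p, i+6=o, n+5=s, g+6=m.

ituposm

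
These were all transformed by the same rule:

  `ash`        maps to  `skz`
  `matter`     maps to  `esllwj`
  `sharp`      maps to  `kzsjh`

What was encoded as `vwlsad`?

Compare letters: a→s is +18, s→k is +18, h→z is +18 — a constant shift. It's a constant shift of +18 (ROT18).
Reversing it on vwlsad: v−18=d, w−18=e, l−18=t, s−18=a, a−18=i, d−18=l.

detail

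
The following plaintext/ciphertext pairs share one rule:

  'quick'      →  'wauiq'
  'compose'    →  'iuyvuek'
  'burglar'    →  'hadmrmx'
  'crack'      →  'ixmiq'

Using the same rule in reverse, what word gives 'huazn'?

Shifts by position in quick: pos 0: q→w (+6), pos 1: u→a (+6), pos 2: i→u (+12), pos 3: c→i (+6), pos 4: k→q (+6) — repeating every 3. A repeating key of period 3 is used — shifts +6, +6, +12 over and over.
Reversing it on huazn: h−6=b, u−6=o, a−12=o, z−6=t, n−6=h.

booth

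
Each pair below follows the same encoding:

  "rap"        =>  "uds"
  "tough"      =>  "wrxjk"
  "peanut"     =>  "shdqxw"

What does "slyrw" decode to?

Compare letters: r→u is +3, a→d is +3, p→s is +3 — a constant shift. Every letter moves 3 places later in the alphabet, wrapping around z→a.
Reversing it on slyrw: s−3=p, l−3=i, y−3=v, r−3=o, w−3=t.

pivot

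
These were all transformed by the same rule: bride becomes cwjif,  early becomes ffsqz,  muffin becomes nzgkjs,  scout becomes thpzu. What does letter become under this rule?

mjuyfw

Shifts by position in bride: pos 0: b→c (+1), pos 1: r→w (+5), pos 2: i→j (+1), pos 3: d→i (+5) — repeating every 2. It's a Vigenère-style cipher with numeric key [1,5]: position i shifts by key[i mod 2].
On letter: l+1=m, e+5=j, t+1=u, t+5=y, e+1=f, r+5=w.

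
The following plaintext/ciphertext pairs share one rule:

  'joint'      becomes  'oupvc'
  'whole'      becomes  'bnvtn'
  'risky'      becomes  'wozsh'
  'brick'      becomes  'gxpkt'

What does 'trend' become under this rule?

yxlvm

In joint: j→o is +5, o→u is +6, i→p is +7, n→v is +8 — the shift increases by 1 each position. The shift increases by 1 at each position, starting from +5: 5, 6, 7, ….
Applying it to trend: t+5=y, r+6=x, e+7=l, n+8=v, d+9=m.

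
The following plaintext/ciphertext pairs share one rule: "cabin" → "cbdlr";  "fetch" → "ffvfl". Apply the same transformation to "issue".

In cabin: c→c is +0, a→b is +1, b→d is +2, i→l is +3 — the shift increases by 1 each position. The shift increases by 1 at each position, starting from +0: 0, 1, 2, ….
On issue: i+0=i, s+1=t, s+2=u, u+3=x, e+4=i.

ituxi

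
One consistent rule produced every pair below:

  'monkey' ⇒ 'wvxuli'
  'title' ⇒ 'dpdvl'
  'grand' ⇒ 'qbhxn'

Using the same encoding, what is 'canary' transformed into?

mhxhbi

The shift depends on letter class: consonant m→w is +10, but vowel o→v is +7. Two shifts are in play — +7 for a/e/i/o/u, +10 for every other letter.
Applying it to canary: c(cons)+10=m, a(vowel)+7=h, n(cons)+10=x, a(vowel)+7=h, r(cons)+10=b, y(cons)+10=i.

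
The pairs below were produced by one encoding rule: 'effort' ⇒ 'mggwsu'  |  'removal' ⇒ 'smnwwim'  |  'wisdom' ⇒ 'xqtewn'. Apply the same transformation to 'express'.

myqsmtt

Two shifts are in play — +8 for a/e/i/o/u, +1 for every other letter.
On express: e(vowel)+8=m, x(cons)+1=y, p(cons)+1=q, r(cons)+1=s, e(vowel)+8=m, s(cons)+1=t, s(cons)+1=t.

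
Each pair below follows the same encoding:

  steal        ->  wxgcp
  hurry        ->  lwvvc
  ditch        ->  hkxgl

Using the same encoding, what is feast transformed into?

jgcwx

The shift depends on letter class: consonant s→w is +4, but vowel e→g is +2. Two shifts are in play — +2 for a/e/i/o/u, +4 for every other letter.
For feast: f(cons)+4=j, e(vowel)+2=g, a(vowel)+2=c, s(cons)+4=w, t(cons)+4=x.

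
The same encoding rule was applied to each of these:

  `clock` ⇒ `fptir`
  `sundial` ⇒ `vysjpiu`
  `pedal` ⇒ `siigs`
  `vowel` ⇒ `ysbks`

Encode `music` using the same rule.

pyxoj

Letter i (0-indexed) is shifted by i+3, so successive shifts are 3, 4, 5, ….
On music: m+3=p, u+4=y, s+5=x, i+6=o, c+7=j.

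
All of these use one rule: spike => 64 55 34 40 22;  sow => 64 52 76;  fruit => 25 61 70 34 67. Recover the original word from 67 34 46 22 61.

s(#19)→64 and p(#16)→55: differences scale by 3, so n = 3·pos + 7. With a=1..z=26, the number is 3·pos + 7.
Undoing it on 67 34 46 22 61: 67→(67−7)÷3=20=t, 34→(34−7)÷3=9=i, 46→(46−7)÷3=13=m, 22→(22−7)÷3=5=e, 61→(61−7)÷3=18=r.

timer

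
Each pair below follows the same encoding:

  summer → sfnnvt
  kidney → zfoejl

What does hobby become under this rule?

zccpi

The output letters match the input read backwards, each shifted +1: summer reversed is remmus. Two steps: reverse the string, then apply a Caesar shift of +1.
Applying it to hobby: reverse → ybboh; then shift: y+1=z, b+1=c, b+1=c, o+1=p, h+1=i.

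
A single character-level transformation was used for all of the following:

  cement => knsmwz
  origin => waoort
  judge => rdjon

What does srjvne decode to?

kidney

Shifts by position in cement: pos 0: c→k (+8), pos 1: e→n (+9), pos 2: m→s (+6), pos 3: e→m (+8), pos 4: n→w (+9), pos 5: t→z (+6) — repeating every 3. It's a Vigenère-style cipher with numeric key [8,9,6]: position i shifts by key[i mod 3].
Decoding srjvne: s−8=k, r−9=i, j−6=d, v−8=n, n−9=e, e−6=y.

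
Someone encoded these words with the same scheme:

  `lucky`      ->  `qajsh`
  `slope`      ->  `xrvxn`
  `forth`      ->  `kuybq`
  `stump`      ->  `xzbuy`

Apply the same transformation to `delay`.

The shift increases by 1 at each position, starting from +5: 5, 6, 7, ….
On delay: d+5=i, e+6=k, l+7=s, a+8=i, y+9=h.

iksih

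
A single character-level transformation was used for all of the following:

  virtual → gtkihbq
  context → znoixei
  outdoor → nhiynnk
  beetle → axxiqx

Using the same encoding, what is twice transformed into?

iftzx

Each letter's alphabet position (a=0..z=25) is mapped through 25·x+1 mod 26 — an affine cipher.
Applying it to twice: t(19)→25·19+1≡8=i; w(22)→25·22+1≡5=f; i(8)→25·8+1≡19=t; c(2)→25·2+1≡25=z; e(4)→25·4+1≡23=x (all mod 26).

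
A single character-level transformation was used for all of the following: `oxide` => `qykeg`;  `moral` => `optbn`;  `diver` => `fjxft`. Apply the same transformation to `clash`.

emctj

Shifts by position in oxide: pos 0: o→q (+2), pos 1: x→y (+1), pos 2: i→k (+2), pos 3: d→e (+1) — repeating every 2. It's a Vigenère-style cipher with numeric key [2,1]: position i shifts by key[i mod 2].
Applying it to clash: c+2=e, l+1=m, a+2=c, s+1=t, h+2=j.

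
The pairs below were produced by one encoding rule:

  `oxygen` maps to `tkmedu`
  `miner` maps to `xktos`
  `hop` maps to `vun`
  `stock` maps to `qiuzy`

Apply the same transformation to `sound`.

The output letters match the input read backwards, each shifted +6: oxygen reversed is negyxo. The word is reversed, then every letter is shifted forward by 6.
For sound: reverse → dnuos; then shift: d+6=j, n+6=t, u+6=a, o+6=u, s+6=y.

jtauy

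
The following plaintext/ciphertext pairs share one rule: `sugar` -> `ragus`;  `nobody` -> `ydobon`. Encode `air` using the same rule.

ria

The output letters match the input read backwards: sugar reversed is ragus. The word is simply reversed.
On air: reverse → ria.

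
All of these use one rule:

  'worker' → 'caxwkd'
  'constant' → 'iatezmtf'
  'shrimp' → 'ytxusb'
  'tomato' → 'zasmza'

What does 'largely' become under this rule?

rmxskxe

Shifts by position in worker: pos 0: w→c (+6), pos 1: o→a (+12), pos 2: r→x (+6), pos 3: k→w (+12) — repeating every 2. The shifts repeat in a cycle of length 2: positions 0,1,… shift by +6, +12, then the pattern repeats.
For largely: l+6=r, a+12=m, r+6=x, g+12=s, e+6=k, l+12=x, y+6=e.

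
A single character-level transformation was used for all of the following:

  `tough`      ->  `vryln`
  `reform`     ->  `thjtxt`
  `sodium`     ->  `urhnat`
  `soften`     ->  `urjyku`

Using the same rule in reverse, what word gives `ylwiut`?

In tough: t→v is +2, o→r is +3, u→y is +4, g→l is +5 — the shift increases by 1 each position. The shift increases by 1 at each position, starting from +2: 2, 3, 4, ….
Decoding ylwiut: y−2=w, l−3=i, w−4=s, i−5=d, u−6=o, t−7=m.

wisdom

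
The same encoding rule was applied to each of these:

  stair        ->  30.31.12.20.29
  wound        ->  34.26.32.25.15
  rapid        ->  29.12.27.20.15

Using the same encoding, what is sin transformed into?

Each letter is replaced by its alphabet position (a=1..z=26) + 11.
Applying it to sin: s=19→30, i=9→20, n=14→25.

30.20.25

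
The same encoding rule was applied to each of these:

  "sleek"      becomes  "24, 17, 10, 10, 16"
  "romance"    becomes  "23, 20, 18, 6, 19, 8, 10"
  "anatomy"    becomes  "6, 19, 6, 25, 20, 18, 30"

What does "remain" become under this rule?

Each letter is replaced by its alphabet position (a=1..z=26) + 5.
Applying it to remain: r=18→23, e=5→10, m=13→18, a=1→6, i=9→14, n=14→19.

23, 10, 18, 6, 14, 19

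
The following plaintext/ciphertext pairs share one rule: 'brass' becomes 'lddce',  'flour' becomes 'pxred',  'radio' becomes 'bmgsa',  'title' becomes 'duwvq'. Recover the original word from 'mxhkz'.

Shifts by position in brass: pos 0: b→l (+10), pos 1: r→d (+12), pos 2: a→d (+3), pos 3: s→c (+10), pos 4: s→e (+12) — repeating every 3. It's a Vigenère-style cipher with numeric key [10,12,3]: position i shifts by key[i mod 3].
Reversing it on mxhkz: m−10=c, x−12=l, h−3=e, k−10=a, z−12=n.

clean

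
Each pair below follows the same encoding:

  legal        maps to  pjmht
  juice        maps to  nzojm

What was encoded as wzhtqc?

In legal: l→p is +4, e→j is +5, g→m is +6, a→h is +7 — the shift increases by 1 each position. The shift increases by 1 at each position, starting from +4: 4, 5, 6, ….
Reversing it on wzhtqc: w−4=s, z−5=u, h−6=b, t−7=m, q−8=i, c−9=t.

submit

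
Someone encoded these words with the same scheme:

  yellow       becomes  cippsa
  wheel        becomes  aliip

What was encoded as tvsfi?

probe

Every letter moves 4 places later in the alphabet, wrapping around z→a.
Reversing it on tvsfi: t−4=p, v−4=r, s−4=o, f−4=b, i−4=e.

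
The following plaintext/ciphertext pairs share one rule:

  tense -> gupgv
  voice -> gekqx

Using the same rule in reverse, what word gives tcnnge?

Two steps: reverse the string, then apply a Caesar shift of +2.
Undoing it on tcnnge: shift back: t−2=r, c−2=a, n−2=l, n−2=l, g−2=e, e−2=c → rallec; then reverse → cellar.

cellar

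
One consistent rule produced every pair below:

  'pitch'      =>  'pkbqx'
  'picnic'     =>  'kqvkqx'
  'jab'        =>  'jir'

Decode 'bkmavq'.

The word is reversed, then every letter is shifted forward by 8.
Reversing it on bkmavq: shift back: b−8=t, k−8=c, m−8=e, a−8=s, v−8=n, q−8=i → tcesni; then reverse → insect.

insect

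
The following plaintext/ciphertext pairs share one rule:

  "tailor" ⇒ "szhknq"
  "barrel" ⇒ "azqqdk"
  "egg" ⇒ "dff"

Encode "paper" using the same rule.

Compare letters: t→s is +25, a→z is +25, i→h is +25 — a constant shift. Every letter moves 25 places later in the alphabet, wrapping around z→a.
Applying it to paper: p+25=o, a+25=z, p+25=o, e+25=d, r+25=q.

ozodq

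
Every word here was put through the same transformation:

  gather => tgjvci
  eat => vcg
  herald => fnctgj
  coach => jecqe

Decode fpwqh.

Two steps: reverse the string, then apply a Caesar shift of +2.
Undoing it on fpwqh: shift back: f−2=d, p−2=n, w−2=u, q−2=o, h−2=f → dnuof; then reverse → found.

found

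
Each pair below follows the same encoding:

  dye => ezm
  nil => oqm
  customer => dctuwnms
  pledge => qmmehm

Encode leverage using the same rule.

Two shifts are in play — +8 for a/e/i/o/u, +1 for every other letter.
Applying it to leverage: l(cons)+1=m, e(vowel)+8=m, v(cons)+1=w, e(vowel)+8=m, r(cons)+1=s, a(vowel)+8=i, g(cons)+1=h, e(vowel)+8=m.

mmwmsihm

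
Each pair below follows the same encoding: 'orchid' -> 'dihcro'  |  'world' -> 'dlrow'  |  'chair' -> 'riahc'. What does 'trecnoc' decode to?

The output letters match the input read backwards: orchid reversed is dihcro. The word is simply reversed.
Undoing it on trecnoc: then reverse → concert.

concert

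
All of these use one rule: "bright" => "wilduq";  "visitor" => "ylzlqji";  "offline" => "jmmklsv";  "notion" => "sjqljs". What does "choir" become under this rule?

b(1)→w(22) and r(17)→i(8) fit y≡17x+5 (mod 26); the inverse of 17 mod 26 is 23. Treating letters as 0–25, the rule is x ↦ 17x + 5 (mod 26).
For choir: c(2)→17·2+5≡13=n; h(7)→17·7+5≡20=u; o(14)→17·14+5≡9=j; i(8)→17·8+5≡11=l; r(17)→17·17+5≡8=i (all mod 26).

nujli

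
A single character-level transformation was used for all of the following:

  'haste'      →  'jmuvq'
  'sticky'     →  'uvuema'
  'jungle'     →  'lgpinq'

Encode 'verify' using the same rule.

The shift depends on letter class: consonant h→j is +2, but vowel a→m is +12. Vowels shift forward by 12 and consonants shift forward by 2.
Applying it to verify: v(cons)+2=x, e(vowel)+12=q, r(cons)+2=t, i(vowel)+12=u, f(cons)+2=h, y(cons)+2=a.

xqtuha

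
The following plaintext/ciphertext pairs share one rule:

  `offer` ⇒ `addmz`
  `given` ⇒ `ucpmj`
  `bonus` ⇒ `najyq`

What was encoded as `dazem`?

force

Each letter's alphabet position (a=0..z=25) is mapped through 17·x+22 mod 26 — an affine cipher.
Reversing it on dazem: d(3)→23·(3−22)≡5=f; a(0)→23·(0−22)≡14=o; z(25)→23·(25−22)≡17=r; e(4)→23·(4−22)≡2=c; m(12)→23·(12−22)≡4=e (all mod 26).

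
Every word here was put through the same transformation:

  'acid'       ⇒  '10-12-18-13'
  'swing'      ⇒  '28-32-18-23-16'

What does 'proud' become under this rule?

25-27-24-30-13

Letters become their 1-based position plus 9 (so a→10, b→11, …).
Applying it to proud: p=16→25, r=18→27, o=15→24, u=21→30, d=4→13.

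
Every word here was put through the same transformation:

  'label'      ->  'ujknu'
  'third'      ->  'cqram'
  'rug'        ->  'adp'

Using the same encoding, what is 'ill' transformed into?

ruu

Each letter is shifted forward by 9 in the alphabet (a Caesar shift of +9).
On ill: i+9=r, l+9=u, l+9=u.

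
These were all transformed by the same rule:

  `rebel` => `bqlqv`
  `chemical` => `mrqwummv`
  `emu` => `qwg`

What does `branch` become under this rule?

lbmxmr

Vowels shift forward by 12 and consonants shift forward by 10.
Applying it to branch: b(cons)+10=l, r(cons)+10=b, a(vowel)+12=m, n(cons)+10=x, c(cons)+10=m, h(cons)+10=r.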